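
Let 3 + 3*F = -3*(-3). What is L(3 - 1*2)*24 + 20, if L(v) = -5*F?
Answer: -220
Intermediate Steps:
F = 2 (F = -1 + (-3*(-3))/3 = -1 + (1/3)*9 = -1 + 3 = 2)
L(v) = -10 (L(v) = -5*2 = -10)
L(3 - 1*2)*24 + 20 = -10*24 + 20 = -240 + 20 = -220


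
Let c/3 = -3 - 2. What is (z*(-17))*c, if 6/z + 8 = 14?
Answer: 255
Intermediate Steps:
z = 1 (z = 6/(-8 + 14) = 6/6 = 6*(⅙) = 1)
c = -15 (c = 3*(-3 - 2) = 3*(-5) = -15)
(z*(-17))*c = (1*(-17))*(-15) = -17*(-15) = 255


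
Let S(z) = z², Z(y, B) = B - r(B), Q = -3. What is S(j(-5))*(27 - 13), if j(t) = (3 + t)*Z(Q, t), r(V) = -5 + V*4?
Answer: 22400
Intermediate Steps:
r(V) = -5 + 4*V
Z(y, B) = 5 - 3*B (Z(y, B) = B - (-5 + 4*B) = B + (5 - 4*B) = 5 - 3*B)
j(t) = (3 + t)*(5 - 3*t)
S(j(-5))*(27 - 13) = (-(-5 + 3*(-5))*(3 - 5))²*(27 - 13) = (-1*(-5 - 15)*(-2))²*14 = (-1*(-20)*(-2))²*14 = (-40)²*14 = 1600*14 = 22400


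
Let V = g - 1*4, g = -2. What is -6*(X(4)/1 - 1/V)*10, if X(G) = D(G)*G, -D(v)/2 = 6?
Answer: 2870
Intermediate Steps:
D(v) = -12 (D(v) = -2*6 = -12)
V = -6 (V = -2 - 1*4 = -2 - 4 = -6)
X(G) = -12*G
-6*(X(4)/1 - 1/V)*10 = -6*(-12*4/1 - 1/(-6))*10 = -6*(-48*1 - 1*(-1/6))*10 = -6*(-48 + 1/6)*10 = -6*(-287/6)*10 = 287*10 = 2870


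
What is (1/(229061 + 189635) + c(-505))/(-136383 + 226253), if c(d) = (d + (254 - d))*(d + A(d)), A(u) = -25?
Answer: -56364855519/37628209520 ≈ -1.4979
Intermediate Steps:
c(d) = -6350 + 254*d (c(d) = (d + (254 - d))*(d - 25) = 254*(-25 + d) = -6350 + 254*d)
(1/(229061 + 189635) + c(-505))/(-136383 + 226253) = (1/(229061 + 189635) + (-6350 + 254*(-505)))/(-136383 + 226253) = (1/418696 + (-6350 - 128270))/89870 = (1/418696 - 134620)*(1/89870) = -56364855519/418696*1/89870 = -56364855519/37628209520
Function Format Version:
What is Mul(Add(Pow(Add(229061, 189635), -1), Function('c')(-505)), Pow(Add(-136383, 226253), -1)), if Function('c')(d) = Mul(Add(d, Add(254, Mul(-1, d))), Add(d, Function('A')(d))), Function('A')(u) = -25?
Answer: Rational(-56364855519, 37628209520) ≈ -1.4979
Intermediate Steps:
Function('c')(d) = Add(-6350, Mul(254, d)) (Function('c')(d) = Mul(Add(d, Add(254, Mul(-1, d))), Add(d, -25)) = Mul(254, Add(-25, d)) = Add(-6350, Mul(254, d)))
Mul(Add(Pow(Add(229061, 189635), -1), Function('c')(-505)), Pow(Add(-136383, 226253), -1)) = Mul(Add(Pow(Add(229061, 189635), -1), Add(-6350, Mul(254, -505))), Pow(Add(-136383, 226253), -1)) = Mul(Add(Pow(418696, -1), Add(-6350, -128270)), Pow(89870, -1)) = Mul(Add(Rational(1, 418696), -134620), Rational(1, 89870)) = Mul(Rational(-56364855519, 418696), Rational(1, 89870)) = Rational(-56364855519, 37628209520)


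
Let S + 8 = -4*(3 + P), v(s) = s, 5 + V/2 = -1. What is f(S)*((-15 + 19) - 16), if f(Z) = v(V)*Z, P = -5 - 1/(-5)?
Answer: -576/5 ≈ -115.20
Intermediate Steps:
V = -12 (V = -10 + 2*(-1) = -10 - 2 = -12)
P = -24/5 (P = -5 - (-1)/5 = -5 - 1*(-⅕) = -5 + ⅕ = -24/5 ≈ -4.8000)
S = -⅘ (S = -8 - 4*(3 - 24/5) = -8 - 4*(-9/5) = -8 + 36/5 = -⅘ ≈ -0.80000)
f(Z) = -12*Z
f(S)*((-15 + 19) - 16) = (-12*(-⅘))*((-15 + 19) - 16) = 48*(4 - 16)/5 = (48/5)*(-12) = -576/5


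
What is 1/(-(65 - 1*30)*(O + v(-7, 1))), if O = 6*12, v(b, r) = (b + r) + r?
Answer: -1/2345 ≈ -0.00042644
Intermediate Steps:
v(b, r) = b + 2*r
O = 72
1/(-(65 - 1*30)*(O + v(-7, 1))) = 1/(-(65 - 1*30)*(72 + (-7 + 2*1))) = 1/(-(65 - 30)*(72 + (-7 + 2))) = 1/(-35*(72 - 5)) = 1/(-35*67) = 1/(-1*2345) = 1/(-2345) = -1/2345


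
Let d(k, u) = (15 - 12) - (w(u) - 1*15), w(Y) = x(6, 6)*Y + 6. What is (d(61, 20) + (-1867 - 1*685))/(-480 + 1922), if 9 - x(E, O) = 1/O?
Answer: -4075/2163 ≈ -1.8840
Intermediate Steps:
x(E, O) = 9 - 1/O
w(Y) = 6 + 53*Y/6 (w(Y) = (9 - 1/6)*Y + 6 = (9 - 1*⅙)*Y + 6 = (9 - ⅙)*Y + 6 = 53*Y/6 + 6 = 6 + 53*Y/6)
d(k, u) = 12 - 53*u/6 (d(k, u) = (15 - 12) - ((6 + 53*u/6) - 1*15) = 3 - ((6 + 53*u/6) - 15) = 3 - (-9 + 53*u/6) = 3 + (9 - 53*u/6) = 12 - 53*u/6)
(d(61, 20) + (-1867 - 1*685))/(-480 + 1922) = ((12 - 53/6*20) + (-1867 - 1*685))/(-480 + 1922) = ((12 - 530/3) + (-1867 - 685))/1442 = (-494/3 - 2552)*(1/1442) = -8150/3*1/1442 = -4075/2163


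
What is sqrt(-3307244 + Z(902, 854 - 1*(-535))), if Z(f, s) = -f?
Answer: I*sqrt(3308146) ≈ 1818.8*I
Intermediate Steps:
sqrt(-3307244 + Z(902, 854 - 1*(-535))) = sqrt(-3307244 - 1*902) = sqrt(-3307244 - 902) = sqrt(-3308146) = I*sqrt(3308146)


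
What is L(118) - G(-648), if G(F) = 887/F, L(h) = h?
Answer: 77351/648 ≈ 119.37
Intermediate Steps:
L(118) - G(-648) = 118 - 887/(-648) = 118 - 887*(-1)/648 = 118 - 1*(-887/648) = 118 + 887/648 = 77351/648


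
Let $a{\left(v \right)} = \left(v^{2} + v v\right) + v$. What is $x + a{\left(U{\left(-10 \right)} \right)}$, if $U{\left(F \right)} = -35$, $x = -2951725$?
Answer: $-2949310$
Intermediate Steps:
$a{\left(v \right)} = v + 2 v^{2}$ ($a{\left(v \right)} = \left(v^{2} + v^{2}\right) + v = 2 v^{2} + v = v + 2 v^{2}$)
$x + a{\left(U{\left(-10 \right)} \right)} = -2951725 - 35 \left(1 + 2 \left(-35\right)\right) = -2951725 - 35 \left(1 - 70\right) = -2951725 - -2415 = -2951725 + 2415 = -2949310$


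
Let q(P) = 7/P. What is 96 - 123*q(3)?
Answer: -191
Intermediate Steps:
96 - 123*q(3) = 96 - 861/3 = 96 - 123*7/3 = 96 - 287 = -191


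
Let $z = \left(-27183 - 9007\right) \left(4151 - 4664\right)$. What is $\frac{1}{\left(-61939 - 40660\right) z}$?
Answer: $- \frac{1}{1904798656530} \approx -5.2499 \cdot 10^{-13}$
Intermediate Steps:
$z = 18565470$ ($z = \left(-36190\right) \left(-513\right) = 18565470$)
$\frac{1}{\left(-61939 - 40660\right) z} = \frac{1}{\left(-61939 - 40660\right) 18565470} = \frac{1}{-102599} \cdot \frac{1}{18565470} = \left(- \frac{1}{102599}\right) \frac{1}{18565470} = - \frac{1}{1904798656530}$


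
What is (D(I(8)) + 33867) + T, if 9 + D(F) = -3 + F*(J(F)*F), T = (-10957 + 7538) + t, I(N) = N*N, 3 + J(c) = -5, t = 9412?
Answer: 7080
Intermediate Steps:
J(c) = -8 (J(c) = -3 - 5 = -8)
I(N) = N²
T = 5993 (T = (-10957 + 7538) + 9412 = -3419 + 9412 = 5993)
D(F) = -12 - 8*F² (D(F) = -9 + (-3 + F*(-8*F)) = -9 + (-3 - 8*F²) = -12 - 8*F²)
(D(I(8)) + 33867) + T = ((-12 - 8*(8²)²) + 33867) + 5993 = ((-12 - 8*64²) + 33867) + 5993 = ((-12 - 8*4096) + 33867) + 5993 = ((-12 - 32768) + 33867) + 5993 = (-32780 + 33867) + 5993 = 1087 + 5993 = 7080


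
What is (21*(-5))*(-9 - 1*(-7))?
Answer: 210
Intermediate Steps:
(21*(-5))*(-9 - 1*(-7)) = -105*(-9 + 7) = -105*(-2) = 210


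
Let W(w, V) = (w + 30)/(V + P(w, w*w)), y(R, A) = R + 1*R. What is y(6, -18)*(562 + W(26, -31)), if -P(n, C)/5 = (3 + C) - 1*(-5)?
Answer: 3324696/493 ≈ 6743.8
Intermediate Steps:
y(R, A) = 2*R (y(R, A) = R + R = 2*R)
P(n, C) = -40 - 5*C (P(n, C) = -5*((3 + C) - 1*(-5)) = -5*((3 + C) + 5) = -5*(8 + C) = -40 - 5*C)
W(w, V) = (30 + w)/(-40 + V - 5*w²) (W(w, V) = (w + 30)/(V + (-40 - 5*w*w)) = (30 + w)/(V + (-40 - 5*w²)) = (30 + w)/(-40 + V - 5*w²))
y(6, -18)*(562 + W(26, -31)) = (2*6)*(562 + (-30 - 1*26)/(40 - 1*(-31) + 5*26²)) = 12*(562 + (-30 - 26)/(40 + 31 + 5*676)) = 12*(562 - 56/(40 + 31 + 3380)) = 12*(562 - 56/3451) = 12*(562 + (1/3451)*(-56)) = 12*(562 - 8/493) = 12*(277058/493) = 3324696/493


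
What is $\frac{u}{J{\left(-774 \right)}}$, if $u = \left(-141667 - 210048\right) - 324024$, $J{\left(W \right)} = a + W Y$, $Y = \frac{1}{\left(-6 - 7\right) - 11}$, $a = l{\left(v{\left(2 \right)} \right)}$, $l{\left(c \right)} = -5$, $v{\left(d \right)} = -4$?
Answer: $- \frac{2702956}{109} \approx -24798.0$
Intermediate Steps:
$a = -5$
$Y = - \frac{1}{24}$ ($Y = \frac{1}{-13 - 11} = \frac{1}{-24} = - \frac{1}{24} \approx -0.041667$)
$J{\left(W \right)} = -5 - \frac{W}{24}$ ($J{\left(W \right)} = -5 + W \left(- \frac{1}{24}\right) = -5 - \frac{W}{24}$)
$u = -675739$ ($u = -351715 - 324024 = -675739$)
$\frac{u}{J{\left(-774 \right)}} = - \frac{675739}{-5 - - \frac{129}{4}} = - \frac{675739}{-5 + \frac{129}{4}} = - \frac{675739}{\frac{109}{4}} = \left(-675739\right) \frac{4}{109} = - \frac{2702956}{109}$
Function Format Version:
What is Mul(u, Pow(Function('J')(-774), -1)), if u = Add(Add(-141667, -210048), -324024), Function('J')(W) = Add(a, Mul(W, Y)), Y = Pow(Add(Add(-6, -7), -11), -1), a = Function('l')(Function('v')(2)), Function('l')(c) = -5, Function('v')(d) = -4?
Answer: Rational(-2702956, 109) ≈ -24798.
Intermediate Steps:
a = -5
Y = Rational(-1, 24) (Y = Pow(Add(-13, -11), -1) = Pow(-24, -1) = Rational(-1, 24) ≈ -0.041667)
Function('J')(W) = Add(-5, Mul(Rational(-1, 24), W)) (Function('J')(W) = Add(-5, Mul(W, Rational(-1, 24))) = Add(-5, Mul(Rational(-1, 24), W)))
u = -675739 (u = Add(-351715, -324024) = -675739)
Mul(u, Pow(Function('J')(-774), -1)) = Mul(-675739, Pow(Add(-5, Mul(Rational(-1, 24), -774)), -1)) = Mul(-675739, Pow(Add(-5, Rational(129, 4)), -1)) = Mul(-675739, Pow(Rational(109, 4), -1)) = Mul(-675739, Rational(4, 109)) = Rational(-2702956, 109)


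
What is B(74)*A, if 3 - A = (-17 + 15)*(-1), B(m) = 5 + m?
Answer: 79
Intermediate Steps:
A = 1 (A = 3 - (-17 + 15)*(-1) = 3 - (-2)*(-1) = 3 - 1*2 = 3 - 2 = 1)
B(74)*A = (5 + 74)*1 = 79*1 = 79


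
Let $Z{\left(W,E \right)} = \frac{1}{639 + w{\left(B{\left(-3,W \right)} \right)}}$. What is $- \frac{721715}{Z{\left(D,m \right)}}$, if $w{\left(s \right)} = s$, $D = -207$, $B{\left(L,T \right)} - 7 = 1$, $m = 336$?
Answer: $-466949605$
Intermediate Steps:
$B{\left(L,T \right)} = 8$ ($B{\left(L,T \right)} = 7 + 1 = 8$)
$Z{\left(W,E \right)} = \frac{1}{647}$ ($Z{\left(W,E \right)} = \frac{1}{639 + 8} = \frac{1}{647}$)
$- \frac{721715}{Z{\left(D,m \right)}} = - 721715 \frac{1}{\frac{1}{647}} = \left(-721715\right) 647 = -466949605$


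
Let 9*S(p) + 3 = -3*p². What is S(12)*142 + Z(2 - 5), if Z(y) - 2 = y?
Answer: -20593/3 ≈ -6864.3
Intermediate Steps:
Z(y) = 2 + y
S(p) = -⅓ - p²/3 (S(p) = -⅓ + (-3*p²)/9 = -⅓ - p²/3)
S(12)*142 + Z(2 - 5) = (-⅓ - ⅓*12²)*142 + (2 + (2 - 5)) = (-⅓ - ⅓*144)*142 + (2 - 3) = (-⅓ - 48)*142 - 1 = -145/3*142 - 1 = -20590/3 - 1 = -20593/3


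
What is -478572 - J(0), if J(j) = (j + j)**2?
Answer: -478572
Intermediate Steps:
J(j) = 4*j**2 (J(j) = (2*j)**2 = 4*j**2)
-478572 - J(0) = -478572 - 4*0**2 = -478572 - 4*0 = -478572 - 1*0 = -478572 + 0 = -478572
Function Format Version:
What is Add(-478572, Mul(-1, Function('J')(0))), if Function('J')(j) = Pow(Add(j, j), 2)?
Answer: -478572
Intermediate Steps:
Function('J')(j) = Mul(4, Pow(j, 2)) (Function('J')(j) = Pow(Mul(2, j), 2) = Mul(4, Pow(j, 2)))
Add(-478572, Mul(-1, Function('J')(0))) = Add(-478572, Mul(-1, Mul(4, Pow(0, 2)))) = Add(-478572, Mul(-1, Mul(4, 0))) = Add(-478572, Mul(-1, 0)) = Add(-478572, 0) = -478572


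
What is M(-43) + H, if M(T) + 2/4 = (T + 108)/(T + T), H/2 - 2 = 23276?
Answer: 2001854/43 ≈ 46555.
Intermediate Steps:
H = 46556 (H = 4 + 2*23276 = 4 + 46552 = 46556)
M(T) = -½ + (108 + T)/(2*T) (M(T) = -½ + (T + 108)/(T + T) = -½ + (108 + T)/((2*T)) = -½ + (108 + T)*(1/(2*T)) = -½ + (108 + T)/(2*T))
M(-43) + H = 54/(-43) + 46556 = 54*(-1/43) + 46556 = -54/43 + 46556 = 2001854/43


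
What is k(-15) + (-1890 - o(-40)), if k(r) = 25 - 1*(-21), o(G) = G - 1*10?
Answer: -1794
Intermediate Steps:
o(G) = -10 + G (o(G) = G - 10 = -10 + G)
k(r) = 46 (k(r) = 25 + 21 = 46)
k(-15) + (-1890 - o(-40)) = 46 + (-1890 - (-10 - 40)) = 46 + (-1890 - 1*(-50)) = 46 + (-1890 + 50) = 46 - 1840 = -1794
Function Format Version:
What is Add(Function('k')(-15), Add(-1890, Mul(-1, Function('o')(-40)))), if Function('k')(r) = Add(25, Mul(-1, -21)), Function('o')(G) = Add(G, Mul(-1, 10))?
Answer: -1794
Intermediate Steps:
Function('o')(G) = Add(-10, G) (Function('o')(G) = Add(G, -10) = Add(-10, G))
Function('k')(r) = 46 (Function('k')(r) = Add(25, 21) = 46)
Add(Function('k')(-15), Add(-1890, Mul(-1, Function('o')(-40)))) = Add(46, Add(-1890, Mul(-1, Add(-10, -40)))) = Add(46, Add(-1890, Mul(-1, -50))) = Add(46, Add(-1890, 50)) = Add(46, -1840) = -1794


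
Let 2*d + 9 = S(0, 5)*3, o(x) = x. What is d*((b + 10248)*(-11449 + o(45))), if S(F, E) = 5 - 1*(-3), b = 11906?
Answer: -1894831620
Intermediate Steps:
S(F, E) = 8 (S(F, E) = 5 + 3 = 8)
d = 15/2 (d = -9/2 + (8*3)/2 = -9/2 + (½)*24 = -9/2 + 12 = 15/2 ≈ 7.5000)
d*((b + 10248)*(-11449 + o(45))) = 15*((11906 + 10248)*(-11449 + 45))/2 = 15*(22154*(-11404))/2 = (15/2)*(-252644216) = -1894831620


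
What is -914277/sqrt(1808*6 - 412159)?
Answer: 914277*I*sqrt(401311)/401311 ≈ 1443.2*I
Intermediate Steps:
-914277/sqrt(1808*6 - 412159) = -914277/sqrt(10848 - 412159) = -914277*(-I*sqrt(401311)/401311) = -(-914277)*I*sqrt(401311)/401311 = 914277*I*sqrt(401311)/401311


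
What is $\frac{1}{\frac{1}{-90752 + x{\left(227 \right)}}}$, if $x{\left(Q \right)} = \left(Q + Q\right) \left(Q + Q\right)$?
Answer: $115364$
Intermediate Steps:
$x{\left(Q \right)} = 4 Q^{2}$ ($x{\left(Q \right)} = 2 Q 2 Q = 4 Q^{2}$)
$\frac{1}{\frac{1}{-90752 + x{\left(227 \right)}}} = \frac{1}{\frac{1}{-90752 + 4 \cdot 227^{2}}} = \frac{1}{\frac{1}{-90752 + 4 \cdot 51529}} = \frac{1}{\frac{1}{-90752 + 206116}} = \frac{1}{\frac{1}{115364}} = 115364$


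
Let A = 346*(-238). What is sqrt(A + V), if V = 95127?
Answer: sqrt(12779) ≈ 113.04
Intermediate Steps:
A = -82348
sqrt(A + V) = sqrt(-82348 + 95127) = sqrt(12779)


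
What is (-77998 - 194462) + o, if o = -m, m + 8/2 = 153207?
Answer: -425663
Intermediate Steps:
m = 153203 (m = -4 + 153207 = 153203)
o = -153203 (o = -1*153203 = -153203)
(-77998 - 194462) + o = (-77998 - 194462) - 153203 = -272460 - 153203 = -425663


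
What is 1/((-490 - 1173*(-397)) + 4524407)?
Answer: 1/4989598 ≈ 2.0042e-7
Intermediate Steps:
1/((-490 - 1173*(-397)) + 4524407) = 1/((-490 + 465681) + 4524407) = 1/(465191 + 4524407) = 1/4989598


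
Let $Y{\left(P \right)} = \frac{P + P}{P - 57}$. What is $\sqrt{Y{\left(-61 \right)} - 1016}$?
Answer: $\frac{i \sqrt{3533097}}{59} \approx 31.859 i$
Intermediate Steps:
$Y{\left(P \right)} = \frac{2 P}{-57 + P}$
$\sqrt{Y{\left(-61 \right)} - 1016} = \sqrt{2 \left(-61\right) \frac{1}{-57 - 61} - 1016} = \sqrt{2 \left(-61\right) \frac{1}{-118} - 1016} = \sqrt{2 \left(-61\right) \left(- \frac{1}{118}\right) - 1016} = \sqrt{\frac{61}{59} - 1016} = \sqrt{- \frac{59883}{59}} = \frac{i \sqrt{3533097}}{59}$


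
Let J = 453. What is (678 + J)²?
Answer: 1279161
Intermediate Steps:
(678 + J)² = (678 + 453)² = 1131² = 1279161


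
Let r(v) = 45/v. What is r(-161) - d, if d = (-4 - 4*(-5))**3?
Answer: -659501/161 ≈ -4096.3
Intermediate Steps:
d = 4096 (d = (-4 + 20)**3 = 16**3 = 4096)
r(-161) - d = 45/(-161) - 1*4096 = 45*(-1/161) - 4096 = -45/161 - 4096 = -659501/161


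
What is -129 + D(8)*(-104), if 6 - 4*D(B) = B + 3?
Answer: 1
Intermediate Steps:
D(B) = ¾ - B/4 (D(B) = 3/2 - (B + 3)/4 = 3/2 - (3 + B)/4 = 3/2 + (-¾ - B/4) = ¾ - B/4)
-129 + D(8)*(-104) = -129 + (¾ - ¼*8)*(-104) = -129 + (¾ - 2)*(-104) = -129 - 5/4*(-104) = -129 + 130 = 1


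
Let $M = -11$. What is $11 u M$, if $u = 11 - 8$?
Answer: $-363$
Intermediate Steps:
$u = 3$ ($u = 11 - 8 = 3$)
$11 u M = 11 \cdot 3 \left(-11\right) = 33 \left(-11\right) = -363$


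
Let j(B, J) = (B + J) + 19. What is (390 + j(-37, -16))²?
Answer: 126736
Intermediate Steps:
j(B, J) = 19 + B + J
(390 + j(-37, -16))² = (390 + (19 - 37 - 16))² = (390 - 34)² = 356² = 126736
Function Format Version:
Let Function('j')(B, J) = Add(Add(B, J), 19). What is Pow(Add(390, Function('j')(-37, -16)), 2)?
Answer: 126736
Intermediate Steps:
Function('j')(B, J) = Add(19, B, J)
Pow(Add(390, Function('j')(-37, -16)), 2) = Pow(Add(390, Add(19, -37, -16)), 2) = Pow(Add(390, -34), 2) = Pow(356, 2) = 126736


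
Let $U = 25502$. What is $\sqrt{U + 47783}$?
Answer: $\sqrt{73285} \approx 270.71$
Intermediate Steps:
$\sqrt{U + 47783} = \sqrt{25502 + 47783} = \sqrt{73285}$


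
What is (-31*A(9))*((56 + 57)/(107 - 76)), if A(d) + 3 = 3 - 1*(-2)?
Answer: -226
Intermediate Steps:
A(d) = 2 (A(d) = -3 + (3 - 1*(-2)) = -3 + (3 + 2) = -3 + 5 = 2)
(-31*A(9))*((56 + 57)/(107 - 76)) = (-31*2)*((56 + 57)/(107 - 76)) = -7006/31 = -62*113/31 = -226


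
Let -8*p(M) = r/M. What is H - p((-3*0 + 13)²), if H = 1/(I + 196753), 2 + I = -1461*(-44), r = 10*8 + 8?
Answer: 2871554/44114915 ≈ 0.065093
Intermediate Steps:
r = 88 (r = 80 + 8 = 88)
I = 64282 (I = -2 - 1461*(-44) = -2 + 64284 = 64282)
p(M) = -11/M
H = 1/261035 (H = 1/(64282 + 196753) = 1/261035 ≈ 3.8309e-6)
H - p((-3*0 + 13)²) = 1/261035 - (-11)/((-3*0 + 13)²) = 1/261035 - (-11)/((0 + 13)²) = 1/261035 - (-11)/(13²) = 1/261035 - (-11)/169 = 1/261035 - 1*(-11/169) = 1/261035 + 11/169 = 2871554/44114915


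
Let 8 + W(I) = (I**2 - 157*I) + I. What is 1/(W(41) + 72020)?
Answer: 1/67297 ≈ 1.4859e-5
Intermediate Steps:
W(I) = -8 + I**2 - 156*I (W(I) = -8 + ((I**2 - 157*I) + I) = -8 + (I**2 - 156*I) = -8 + I**2 - 156*I)
1/(W(41) + 72020) = 1/((-8 + 41**2 - 156*41) + 72020) = 1/((-8 + 1681 - 6396) + 72020) = 1/(-4723 + 72020) = 1/67297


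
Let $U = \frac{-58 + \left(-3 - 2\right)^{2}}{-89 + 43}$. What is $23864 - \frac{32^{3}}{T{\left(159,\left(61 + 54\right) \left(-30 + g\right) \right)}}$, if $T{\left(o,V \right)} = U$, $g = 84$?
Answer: $- \frac{719816}{33} \approx -21813.0$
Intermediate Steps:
$U = \frac{33}{46}$ ($U = \frac{-58 + \left(-5\right)^{2}}{-46} = \left(-58 + 25\right) \left(- \frac{1}{46}\right) = \left(-33\right) \left(- \frac{1}{46}\right) = \frac{33}{46} \approx 0.71739$)
$T{\left(o,V \right)} = \frac{33}{46}$
$23864 - \frac{32^{3}}{T{\left(159,\left(61 + 54\right) \left(-30 + g\right) \right)}} = 23864 - \frac{32^{3}}{\frac{33}{46}} = 23864 - 32768 \cdot \frac{46}{33} = 23864 - \frac{1507328}{33} = - \frac{719816}{33}$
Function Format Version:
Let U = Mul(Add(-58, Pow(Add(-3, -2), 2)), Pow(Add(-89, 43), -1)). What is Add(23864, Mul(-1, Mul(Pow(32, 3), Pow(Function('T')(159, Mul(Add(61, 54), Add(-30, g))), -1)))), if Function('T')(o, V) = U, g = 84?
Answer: Rational(-719816, 33) ≈ -21813.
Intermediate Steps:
U = Rational(33, 46) (U = Mul(Add(-58, Pow(-5, 2)), Pow(-46, -1)) = Mul(Add(-58, 25), Rational(-1, 46)) = Mul(-33, Rational(-1, 46)) = Rational(33, 46) ≈ 0.71739)
Function('T')(o, V) = Rational(33, 46)
Add(23864, Mul(-1, Mul(Pow(32, 3), Pow(Function('T')(159, Mul(Add(61, 54), Add(-30, g))), -1)))) = Add(23864, Mul(-1, Mul(Pow(32, 3), Pow(Rational(33, 46), -1)))) = Add(23864, Mul(-1, Mul(32768, Rational(46, 33)))) = Add(23864, Mul(-1, Rational(1507328, 33))) = Add(23864, Rational(-1507328, 33)) = Rational(-719816, 33)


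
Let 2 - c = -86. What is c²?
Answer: 7744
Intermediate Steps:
c = 88 (c = 2 - 1*(-86) = 2 + 86 = 88)
c² = 88² = 7744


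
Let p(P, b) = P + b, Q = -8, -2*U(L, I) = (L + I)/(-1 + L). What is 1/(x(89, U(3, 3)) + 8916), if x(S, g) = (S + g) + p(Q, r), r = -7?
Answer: 2/17977 ≈ 0.00011125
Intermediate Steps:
U(L, I) = -(I + L)/(2*(-1 + L)) (U(L, I) = -(L + I)/(2*(-1 + L)) = -(I + L)/(2*(-1 + L)))
x(S, g) = -15 + S + g (x(S, g) = (S + g) + (-8 - 7) = (S + g) - 15 = -15 + S + g)
1/(x(89, U(3, 3)) + 8916) = 1/((-15 + 89 + (-1*3 - 1*3)/(2*(-1 + 3))) + 8916) = 1/((-15 + 89 + (1/2)*(-3 - 3)/2) + 8916) = 1/((-15 + 89 + (1/2)*(1/2)*(-6)) + 8916) = 1/((-15 + 89 - 3/2) + 8916) = 1/(145/2 + 8916) = 1/(17977/2) = 2/17977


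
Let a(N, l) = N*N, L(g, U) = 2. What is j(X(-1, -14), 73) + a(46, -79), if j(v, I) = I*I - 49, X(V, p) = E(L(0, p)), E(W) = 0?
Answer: 7396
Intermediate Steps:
X(V, p) = 0
a(N, l) = N²
j(v, I) = -49 + I² (j(v, I) = I² - 49 = -49 + I²)
j(X(-1, -14), 73) + a(46, -79) = (-49 + 73²) + 46² = (-49 + 5329) + 2116 = 5280 + 2116 = 7396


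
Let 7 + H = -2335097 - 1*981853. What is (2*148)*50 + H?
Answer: -3302157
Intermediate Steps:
H = -3316957 (H = -7 + (-2335097 - 1*981853) = -7 + (-2335097 - 981853) = -7 - 3316950 = -3316957)
(2*148)*50 + H = (2*148)*50 - 3316957 = 296*50 - 3316957 = 14800 - 3316957 = -3302157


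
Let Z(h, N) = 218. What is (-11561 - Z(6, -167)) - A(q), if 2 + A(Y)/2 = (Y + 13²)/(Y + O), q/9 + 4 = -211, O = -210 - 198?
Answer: -27592357/2343 ≈ -11777.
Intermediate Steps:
O = -408
q = -1935 (q = -36 + 9*(-211) = -36 - 1899 = -1935)
A(Y) = -4 + 2*(169 + Y)/(-408 + Y) (A(Y) = -4 + 2*((Y + 13²)/(Y - 408)) = -4 + 2*((Y + 169)/(-408 + Y)) = -4 + 2*((169 + Y)/(-408 + Y)) = -4 + 2*(169 + Y)/(-408 + Y))
(-11561 - Z(6, -167)) - A(q) = (-11561 - 1*218) - 2*(985 - 1*(-1935))/(-408 - 1935) = (-11561 - 218) - 2*(985 + 1935)/(-2343) = -11779 - 2*(-1)*2920/2343 = -11779 - 1*(-5840/2343) = -11779 + 5840/2343 = -27592357/2343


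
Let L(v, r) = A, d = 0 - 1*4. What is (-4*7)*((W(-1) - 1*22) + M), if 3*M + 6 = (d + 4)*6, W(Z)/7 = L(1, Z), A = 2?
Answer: 280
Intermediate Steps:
d = -4 (d = 0 - 4 = -4)
L(v, r) = 2
W(Z) = 14 (W(Z) = 7*2 = 14)
M = -2 (M = -2 + ((-4 + 4)*6)/3 = -2 + (0*6)/3 = -2 + (⅓)*0 = -2 + 0 = -2)
(-4*7)*((W(-1) - 1*22) + M) = (-4*7)*((14 - 1*22) - 2) = -28*((14 - 22) - 2) = -28*(-8 - 2) = -28*(-10) = 280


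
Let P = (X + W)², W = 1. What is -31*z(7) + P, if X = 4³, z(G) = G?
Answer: 4008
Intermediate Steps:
X = 64
P = 4225 (P = (64 + 1)² = 65² = 4225)
-31*z(7) + P = -31*7 + 4225 = -217 + 4225 = 4008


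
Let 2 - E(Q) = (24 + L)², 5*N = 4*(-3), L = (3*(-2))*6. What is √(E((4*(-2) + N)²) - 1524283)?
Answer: 5*I*√60977 ≈ 1234.7*I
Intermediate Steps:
L = -36 (L = -6*6 = -36)
N = -12/5 (N = (4*(-3))/5 = (⅕)*(-12) = -12/5 ≈ -2.4000)
E(Q) = -142 (E(Q) = 2 - (24 - 36)² = 2 - 1*(-12)² = 2 - 1*144 = 2 - 144 = -142)
√(E((4*(-2) + N)²) - 1524283) = √(-142 - 1524283) = √(-1524425) = 5*I*√60977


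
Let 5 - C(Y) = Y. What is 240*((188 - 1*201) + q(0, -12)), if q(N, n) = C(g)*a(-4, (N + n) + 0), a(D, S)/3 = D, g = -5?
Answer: -31920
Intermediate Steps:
a(D, S) = 3*D
C(Y) = 5 - Y
q(N, n) = -120 (q(N, n) = (5 - 1*(-5))*(3*(-4)) = (5 + 5)*(-12) = 10*(-12) = -120)
240*((188 - 1*201) + q(0, -12)) = 240*((188 - 1*201) - 120) = 240*((188 - 201) - 120) = 240*(-13 - 120) = 240*(-133) = -31920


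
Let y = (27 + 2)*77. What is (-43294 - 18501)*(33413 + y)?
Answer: -2202744570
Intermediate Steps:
y = 2233 (y = 29*77 = 2233)
(-43294 - 18501)*(33413 + y) = (-43294 - 18501)*(33413 + 2233) = -61795*35646 = -2202744570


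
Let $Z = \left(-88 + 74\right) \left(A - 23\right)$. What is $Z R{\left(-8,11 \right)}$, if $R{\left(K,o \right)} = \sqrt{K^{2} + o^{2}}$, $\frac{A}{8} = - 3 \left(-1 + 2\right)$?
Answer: $658 \sqrt{185} \approx 8949.8$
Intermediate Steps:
$A = -24$ ($A = 8 \left(- 3 \left(-1 + 2\right)\right) = 8 \left(\left(-3\right) 1\right) = 8 \left(-3\right) = -24$)
$Z = 658$ ($Z = \left(-88 + 74\right) \left(-24 - 23\right) = \left(-14\right) \left(-47\right) = 658$)
$Z R{\left(-8,11 \right)} = 658 \sqrt{\left(-8\right)^{2} + 11^{2}} = 658 \sqrt{64 + 121} = 658 \sqrt{185}$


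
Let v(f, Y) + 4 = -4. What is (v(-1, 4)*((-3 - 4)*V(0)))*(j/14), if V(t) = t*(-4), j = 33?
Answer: 0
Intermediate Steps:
v(f, Y) = -8 (v(f, Y) = -4 - 4 = -8)
V(t) = -4*t
(v(-1, 4)*((-3 - 4)*V(0)))*(j/14) = (-8*(-3 - 4)*(-4*0))*(33/14) = (-(-56)*0)*(33*(1/14)) = -8*0*(33/14) = 0*(33/14) = 0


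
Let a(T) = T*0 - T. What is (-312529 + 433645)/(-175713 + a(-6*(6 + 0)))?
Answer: -40372/58559 ≈ -0.68942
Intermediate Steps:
a(T) = -T (a(T) = 0 - T = -T)
(-312529 + 433645)/(-175713 + a(-6*(6 + 0))) = (-312529 + 433645)/(-175713 - (-6)*(6 + 0)) = 121116/(-175713 - (-6)*6) = 121116/(-175713 - 1*(-36)) = 121116/(-175713 + 36) = 121116/(-175677) = 121116*(-1/175677) = -40372/58559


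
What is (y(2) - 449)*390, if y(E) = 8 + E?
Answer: -171210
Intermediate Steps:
(y(2) - 449)*390 = ((8 + 2) - 449)*390 = (10 - 449)*390 = -439*390 = -171210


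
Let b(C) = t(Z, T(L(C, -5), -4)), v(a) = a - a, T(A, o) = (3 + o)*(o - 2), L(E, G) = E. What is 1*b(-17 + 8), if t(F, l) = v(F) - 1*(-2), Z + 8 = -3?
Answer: 2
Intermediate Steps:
Z = -11 (Z = -8 - 3 = -11)
T(A, o) = (-2 + o)*(3 + o) (T(A, o) = (3 + o)*(-2 + o) = (-2 + o)*(3 + o))
v(a) = 0
t(F, l) = 2 (t(F, l) = 0 - 1*(-2) = 0 + 2 = 2)
b(C) = 2
1*b(-17 + 8) = 1*2 = 2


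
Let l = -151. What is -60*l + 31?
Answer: 9091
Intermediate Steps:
-60*l + 31 = -60*(-151) + 31 = 9060 + 31 = 9091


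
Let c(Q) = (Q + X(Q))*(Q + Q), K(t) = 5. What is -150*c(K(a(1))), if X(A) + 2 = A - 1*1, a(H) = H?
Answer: -10500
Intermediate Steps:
X(A) = -3 + A (X(A) = -2 + (A - 1*1) = -2 + (A - 1) = -2 + (-1 + A) = -3 + A)
c(Q) = 2*Q*(-3 + 2*Q) (c(Q) = (Q + (-3 + Q))*(Q + Q) = (-3 + 2*Q)*(2*Q) = 2*Q*(-3 + 2*Q))
-150*c(K(a(1))) = -300*5*(-3 + 2*5) = -300*5*(-3 + 10) = -300*5*7 = -150*70 = -10500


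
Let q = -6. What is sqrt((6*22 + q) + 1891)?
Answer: sqrt(2017) ≈ 44.911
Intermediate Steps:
sqrt((6*22 + q) + 1891) = sqrt((6*22 - 6) + 1891) = sqrt((132 - 6) + 1891) = sqrt(126 + 1891) = sqrt(2017)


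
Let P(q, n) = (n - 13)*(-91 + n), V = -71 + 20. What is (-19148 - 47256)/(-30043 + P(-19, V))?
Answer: 66404/20955 ≈ 3.1689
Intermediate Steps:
V = -51
P(q, n) = (-91 + n)*(-13 + n) (P(q, n) = (-13 + n)*(-91 + n) = (-91 + n)*(-13 + n))
(-19148 - 47256)/(-30043 + P(-19, V)) = (-19148 - 47256)/(-30043 + (1183 + (-51)² - 104*(-51))) = -66404/(-30043 + (1183 + 2601 + 5304)) = -66404/(-30043 + 9088) = -66404/(-20955) = -66404*(-1/20955) = 66404/20955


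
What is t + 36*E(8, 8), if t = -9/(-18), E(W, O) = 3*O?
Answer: 1729/2 ≈ 864.50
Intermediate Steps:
t = ½ (t = -9*(-1/18) = ½ ≈ 0.50000)
t + 36*E(8, 8) = ½ + 36*(3*8) = ½ + 36*24 = ½ + 864 = 1729/2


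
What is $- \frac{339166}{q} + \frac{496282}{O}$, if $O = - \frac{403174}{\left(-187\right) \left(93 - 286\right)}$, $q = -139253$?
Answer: $- \frac{1247033709230801}{28071594511} \approx -44423.0$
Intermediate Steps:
$O = - \frac{403174}{36091}$ ($O = - \frac{403174}{\left(-187\right) \left(-193\right)} = - \frac{403174}{36091} \approx -11.171$)
$- \frac{339166}{q} + \frac{496282}{O} = - \frac{339166}{-139253} + \frac{496282}{- \frac{403174}{36091}} = \left(-339166\right) \left(- \frac{1}{139253}\right) + 496282 \left(- \frac{36091}{403174}\right) = \frac{339166}{139253} - \frac{8955656831}{201587} = - \frac{1247033709230801}{28071594511}$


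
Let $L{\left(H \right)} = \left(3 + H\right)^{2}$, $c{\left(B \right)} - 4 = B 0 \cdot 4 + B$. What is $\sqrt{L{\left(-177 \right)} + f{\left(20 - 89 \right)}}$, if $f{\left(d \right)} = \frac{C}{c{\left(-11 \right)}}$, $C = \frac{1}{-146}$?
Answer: $\frac{\sqrt{31622798606}}{1022} \approx 174.0$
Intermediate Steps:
$C = - \frac{1}{146} \approx -0.0068493$
$c{\left(B \right)} = 4 + B$ ($c{\left(B \right)} = 4 + \left(B 0 \cdot 4 + B\right) = 4 + \left(0 \cdot 4 + B\right) = 4 + \left(0 + B\right) = 4 + B$)
$f{\left(d \right)} = \frac{1}{1022}$ ($f{\left(d \right)} = - \frac{1}{146 \left(4 - 11\right)} = - \frac{1}{146 \left(-7\right)} = \left(- \frac{1}{146}\right) \left(- \frac{1}{7}\right) = \frac{1}{1022}$)
$\sqrt{L{\left(-177 \right)} + f{\left(20 - 89 \right)}} = \sqrt{\left(3 - 177\right)^{2} + \frac{1}{1022}} = \sqrt{\left(-174\right)^{2} + \frac{1}{1022}} = \sqrt{30276 + \frac{1}{1022}} = \sqrt{\frac{30942073}{1022}} = \frac{\sqrt{31622798606}}{1022}$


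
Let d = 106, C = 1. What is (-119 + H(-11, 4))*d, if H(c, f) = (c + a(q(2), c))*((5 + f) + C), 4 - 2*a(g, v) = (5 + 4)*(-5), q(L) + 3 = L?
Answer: 1696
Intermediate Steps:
q(L) = -3 + L
a(g, v) = 49/2 (a(g, v) = 2 - (5 + 4)*(-5)/2 = 2 - 9*(-5)/2 = 2 - 1/2*(-45) = 2 + 45/2 = 49/2)
H(c, f) = (6 + f)*(49/2 + c) (H(c, f) = (c + 49/2)*((5 + f) + 1) = (49/2 + c)*(6 + f) = (6 + f)*(49/2 + c))
(-119 + H(-11, 4))*d = (-119 + (147 + 6*(-11) + (49/2)*4 - 11*4))*106 = (-119 + (147 - 66 + 98 - 44))*106 = (-119 + 135)*106 = 16*106 = 1696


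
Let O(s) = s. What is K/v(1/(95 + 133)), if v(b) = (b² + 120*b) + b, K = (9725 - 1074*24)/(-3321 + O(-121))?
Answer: 417197592/47480669 ≈ 8.7867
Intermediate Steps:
K = 16051/3442 (K = (9725 - 1074*24)/(-3321 - 121) = (9725 - 25776)/(-3442) = -16051*(-1/3442) = 16051/3442 ≈ 4.6633)
v(b) = b² + 121*b
K/v(1/(95 + 133)) = 16051/(3442*(((121 + 1/(95 + 133))/(95 + 133)))) = 16051/(3442*(((121 + 1/228)/228))) = 16051/(3442*(((1/228)*(27589/228)))) = 16051/(3442*(27589/51984)) = (16051/3442)*(51984/27589) = 417197592/47480669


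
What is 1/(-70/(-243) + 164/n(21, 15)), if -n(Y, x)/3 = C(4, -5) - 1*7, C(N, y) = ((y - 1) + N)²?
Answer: 243/4498 ≈ 0.054024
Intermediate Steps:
C(N, y) = (-1 + N + y)² (C(N, y) = ((-1 + y) + N)² = (-1 + N + y)²)
n(Y, x) = 9 (n(Y, x) = -3*((-1 + 4 - 5)² - 1*7) = -3*((-2)² - 7) = -3*(4 - 7) = -3*(-3) = 9)
1/(-70/(-243) + 164/n(21, 15)) = 1/(-70/(-243) + 164/9) = 1/(-70*(-1/243) + 164*(⅑)) = 1/(70/243 + 164/9) = 1/(4498/243) = 243/4498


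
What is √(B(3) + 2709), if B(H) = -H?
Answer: √2706 ≈ 52.019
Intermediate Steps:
√(B(3) + 2709) = √(-1*3 + 2709) = √(-3 + 2709) = √2706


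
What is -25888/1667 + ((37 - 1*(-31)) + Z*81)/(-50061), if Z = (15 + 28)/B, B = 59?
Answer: -76475265077/4923649533 ≈ -15.532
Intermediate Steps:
Z = 43/59 (Z = (15 + 28)/59 = 43*(1/59) = 43/59 ≈ 0.72881)
-25888/1667 + ((37 - 1*(-31)) + Z*81)/(-50061) = -25888/1667 + ((37 - 1*(-31)) + (43/59)*81)/(-50061) = -25888*1/1667 + ((37 + 31) + 3483/59)*(-1/50061) = -25888/1667 + (68 + 3483/59)*(-1/50061) = -25888/1667 + (7495/59)*(-1/50061) = -25888/1667 - 7495/2953599 = -76475265077/4923649533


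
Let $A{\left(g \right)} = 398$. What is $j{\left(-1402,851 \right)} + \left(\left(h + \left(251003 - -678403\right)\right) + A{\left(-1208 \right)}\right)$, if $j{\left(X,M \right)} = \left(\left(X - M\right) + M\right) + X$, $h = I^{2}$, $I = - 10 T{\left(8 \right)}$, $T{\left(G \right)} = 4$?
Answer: $928600$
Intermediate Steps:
$I = -40$ ($I = \left(-10\right) 4 = -40$)
$h = 1600$ ($h = \left(-40\right)^{2} = 1600$)
$j{\left(X,M \right)} = 2 X$ ($j{\left(X,M \right)} = X + X = 2 X$)
$j{\left(-1402,851 \right)} + \left(\left(h + \left(251003 - -678403\right)\right) + A{\left(-1208 \right)}\right) = 2 \left(-1402\right) + \left(\left(1600 + \left(251003 - -678403\right)\right) + 398\right) = -2804 + \left(\left(1600 + \left(251003 + 678403\right)\right) + 398\right) = -2804 + \left(\left(1600 + 929406\right) + 398\right) = -2804 + \left(931006 + 398\right) = -2804 + 931404 = 928600$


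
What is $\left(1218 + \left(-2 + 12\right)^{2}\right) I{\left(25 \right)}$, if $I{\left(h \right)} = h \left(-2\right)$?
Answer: $-65900$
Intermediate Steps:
$I{\left(h \right)} = - 2 h$
$\left(1218 + \left(-2 + 12\right)^{2}\right) I{\left(25 \right)} = \left(1218 + \left(-2 + 12\right)^{2}\right) \left(\left(-2\right) 25\right) = \left(1218 + 10^{2}\right) \left(-50\right) = \left(1218 + 100\right) \left(-50\right) = 1318 \left(-50\right) = -65900$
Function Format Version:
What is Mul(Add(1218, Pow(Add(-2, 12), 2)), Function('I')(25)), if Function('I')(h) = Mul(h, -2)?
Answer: -65900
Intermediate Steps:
Function('I')(h) = Mul(-2, h)
Mul(Add(1218, Pow(Add(-2, 12), 2)), Function('I')(25)) = Mul(Add(1218, Pow(Add(-2, 12), 2)), Mul(-2, 25)) = Mul(Add(1218, Pow(10, 2)), -50) = Mul(Add(1218, 100), -50) = Mul(1318, -50) = -65900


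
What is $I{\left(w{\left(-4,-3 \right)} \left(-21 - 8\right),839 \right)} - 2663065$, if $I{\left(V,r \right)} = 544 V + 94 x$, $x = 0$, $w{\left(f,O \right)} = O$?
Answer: $-2615737$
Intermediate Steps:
$I{\left(V,r \right)} = 544 V$ ($I{\left(V,r \right)} = 544 V + 94 \cdot 0 = 544 V + 0 = 544 V$)
$I{\left(w{\left(-4,-3 \right)} \left(-21 - 8\right),839 \right)} - 2663065 = 544 \left(- 3 \left(-21 - 8\right)\right) - 2663065 = 544 \left(\left(-3\right) \left(-29\right)\right) - 2663065 = 544 \cdot 87 - 2663065 = 47328 - 2663065 = -2615737$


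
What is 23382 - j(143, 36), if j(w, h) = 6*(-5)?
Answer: 23412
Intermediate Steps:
j(w, h) = -30
23382 - j(143, 36) = 23382 - 1*(-30) = 23382 + 30 = 23412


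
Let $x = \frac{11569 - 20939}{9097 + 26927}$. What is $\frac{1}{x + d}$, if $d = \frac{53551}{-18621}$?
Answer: $- \frac{111800484}{350599999} \approx -0.31888$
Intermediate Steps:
$x = - \frac{4685}{18012}$ ($x = - \frac{9370}{36024} = \left(-9370\right) \frac{1}{36024} = - \frac{4685}{18012} \approx -0.2601$)
$d = - \frac{53551}{18621}$ ($d = 53551 \left(- \frac{1}{18621}\right) = - \frac{53551}{18621} \approx -2.8758$)
$\frac{1}{x + d} = \frac{1}{- \frac{4685}{18012} - \frac{53551}{18621}} = \frac{1}{- \frac{350599999}{111800484}} = - \frac{111800484}{350599999}$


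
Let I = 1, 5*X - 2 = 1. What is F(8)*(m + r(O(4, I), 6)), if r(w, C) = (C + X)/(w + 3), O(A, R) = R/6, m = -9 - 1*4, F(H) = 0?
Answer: 0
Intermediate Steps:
X = ⅗ (X = ⅖ + (⅕)*1 = ⅖ + ⅕ = ⅗ ≈ 0.60000)
m = -13 (m = -9 - 4 = -13)
O(A, R) = R/6 (O(A, R) = R*(⅙) = R/6)
r(w, C) = (⅗ + C)/(3 + w) (r(w, C) = (C + ⅗)/(w + 3) = (⅗ + C)/(3 + w))
F(8)*(m + r(O(4, I), 6)) = 0*(-13 + (⅗ + 6)/(3 + (⅙)*1)) = 0*(-13 + (33/5)/(3 + ⅙)) = 0*(-13 + (33/5)/(19/6)) = 0*(-13 + (6/19)*(33/5)) = 0*(-13 + 198/95) = 0*(-1037/95) = 0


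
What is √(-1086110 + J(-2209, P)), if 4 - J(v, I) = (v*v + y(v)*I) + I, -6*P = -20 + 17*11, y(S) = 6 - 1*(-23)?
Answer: 2*I*√1491238 ≈ 2442.3*I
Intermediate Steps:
y(S) = 29 (y(S) = 6 + 23 = 29)
P = -167/6 (P = -(-20 + 17*11)/6 = -(-20 + 187)/6 = -⅙*167 = -167/6 ≈ -27.833)
J(v, I) = 4 - v² - 30*I (J(v, I) = 4 - ((v*v + 29*I) + I) = 4 - ((v² + 29*I) + I) = 4 - (v² + 30*I) = 4 + (-v² - 30*I) = 4 - v² - 30*I)
√(-1086110 + J(-2209, P)) = √(-1086110 + (4 - 1*(-2209)² - 30*(-167/6))) = √(-1086110 + (4 - 1*4879681 + 835)) = √(-1086110 + (4 - 4879681 + 835)) = √(-1086110 - 4878842) = √(-5964952) = 2*I*√1491238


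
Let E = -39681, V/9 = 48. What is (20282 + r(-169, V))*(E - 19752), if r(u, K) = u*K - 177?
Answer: 3144183999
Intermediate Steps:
V = 432 (V = 9*48 = 432)
r(u, K) = -177 + K*u (r(u, K) = K*u - 177 = -177 + K*u)
(20282 + r(-169, V))*(E - 19752) = (20282 + (-177 + 432*(-169)))*(-39681 - 19752) = (20282 + (-177 - 73008))*(-59433) = (20282 - 73185)*(-59433) = -52903*(-59433) = 3144183999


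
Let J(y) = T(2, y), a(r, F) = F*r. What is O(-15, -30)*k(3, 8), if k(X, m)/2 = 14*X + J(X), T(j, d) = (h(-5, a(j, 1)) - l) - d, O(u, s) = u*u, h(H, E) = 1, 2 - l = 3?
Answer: 18450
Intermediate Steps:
l = -1 (l = 2 - 1*3 = 2 - 3 = -1)
O(u, s) = u²
T(j, d) = 2 - d (T(j, d) = (1 - 1*(-1)) - d = (1 + 1) - d = 2 - d)
J(y) = 2 - y
k(X, m) = 4 + 26*X (k(X, m) = 2*(14*X + (2 - X)) = 2*(2 + 13*X) = 4 + 26*X)
O(-15, -30)*k(3, 8) = (-15)²*(4 + 26*3) = 225*(4 + 78) = 225*82 = 18450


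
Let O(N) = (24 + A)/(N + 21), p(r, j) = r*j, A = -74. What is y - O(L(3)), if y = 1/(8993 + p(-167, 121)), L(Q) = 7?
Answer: 10012/5607 ≈ 1.7856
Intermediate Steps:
p(r, j) = j*r
O(N) = -50/(21 + N) (O(N) = (24 - 74)/(N + 21) = -50/(21 + N))
y = -1/11214 (y = 1/(8993 + 121*(-167)) = 1/(8993 - 20207) = 1/(-11214) = -1/11214 ≈ -8.9174e-5)
y - O(L(3)) = -1/11214 - (-50)/(21 + 7) = -1/11214 - (-50)/28 = -1/11214 - 1*(-25/14) = -1/11214 + 25/14 = 10012/5607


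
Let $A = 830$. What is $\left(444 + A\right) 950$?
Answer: $1210300$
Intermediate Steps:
$\left(444 + A\right) 950 = \left(444 + 830\right) 950 = 1274 \cdot 950 = 1210300$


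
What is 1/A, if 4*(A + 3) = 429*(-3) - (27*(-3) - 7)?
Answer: -4/1211 ≈ -0.0033031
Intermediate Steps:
A = -1211/4 (A = -3 + (429*(-3) - (27*(-3) - 7))/4 = -3 + (-1287 - (-81 - 7))/4 = -3 + (-1287 - 1*(-88))/4 = -3 + (-1287 + 88)/4 = -3 + (¼)*(-1199) = -3 - 1199/4 = -1211/4 ≈ -302.75)
1/A = 1/(-1211/4) = -4/1211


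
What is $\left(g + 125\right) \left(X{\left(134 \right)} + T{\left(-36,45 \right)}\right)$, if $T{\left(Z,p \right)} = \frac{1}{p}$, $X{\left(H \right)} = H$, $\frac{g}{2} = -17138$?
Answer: $- \frac{205964681}{45} \approx -4.577 \cdot 10^{6}$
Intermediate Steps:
$g = -34276$ ($g = 2 \left(-17138\right) = -34276$)
$\left(g + 125\right) \left(X{\left(134 \right)} + T{\left(-36,45 \right)}\right) = \left(-34276 + 125\right) \left(134 + \frac{1}{45}\right) = - 34151 \left(134 + \frac{1}{45}\right) = \left(-34151\right) \frac{6031}{45} = - \frac{205964681}{45}$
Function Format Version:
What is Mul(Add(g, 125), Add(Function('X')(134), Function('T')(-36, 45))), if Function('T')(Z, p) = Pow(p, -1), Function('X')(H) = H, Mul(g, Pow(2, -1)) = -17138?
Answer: Rational(-205964681, 45) ≈ -4.5770e+6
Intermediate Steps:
g = -34276 (g = Mul(2, -17138) = -34276)
Mul(Add(g, 125), Add(Function('X')(134), Function('T')(-36, 45))) = Mul(Add(-34276, 125), Add(134, Pow(45, -1))) = Mul(-34151, Add(134, Rational(1, 45))) = Mul(-34151, Rational(6031, 45)) = Rational(-205964681, 45)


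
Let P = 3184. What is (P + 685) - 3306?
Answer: 563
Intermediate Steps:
(P + 685) - 3306 = (3184 + 685) - 3306 = 3869 - 3306 = 563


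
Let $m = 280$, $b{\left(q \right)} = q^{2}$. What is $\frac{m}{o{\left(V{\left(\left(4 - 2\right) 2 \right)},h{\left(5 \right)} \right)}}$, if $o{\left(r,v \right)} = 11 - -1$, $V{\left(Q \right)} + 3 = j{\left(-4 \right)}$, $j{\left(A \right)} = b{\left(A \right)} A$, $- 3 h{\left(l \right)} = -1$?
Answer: $\frac{70}{3} \approx 23.333$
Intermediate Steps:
$h{\left(l \right)} = \frac{1}{3}$ ($h{\left(l \right)} = \left(- \frac{1}{3}\right) \left(-1\right) = \frac{1}{3}$)
$j{\left(A \right)} = A^{3}$ ($j{\left(A \right)} = A^{2} A = A^{3}$)
$V{\left(Q \right)} = -67$ ($V{\left(Q \right)} = -3 + \left(-4\right)^{3} = -3 - 64 = -67$)
$o{\left(r,v \right)} = 12$ ($o{\left(r,v \right)} = 11 + 1 = 12$)
$\frac{m}{o{\left(V{\left(\left(4 - 2\right) 2 \right)},h{\left(5 \right)} \right)}} = \frac{280}{12} = 280 \cdot \frac{1}{12} = \frac{70}{3}$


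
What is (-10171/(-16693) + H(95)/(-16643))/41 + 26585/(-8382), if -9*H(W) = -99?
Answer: -27400367606905/8679702395958 ≈ -3.1568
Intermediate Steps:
H(W) = 11 (H(W) = -1/9*(-99) = 11)
(-10171/(-16693) + H(95)/(-16643))/41 + 26585/(-8382) = (-10171/(-16693) + 11/(-16643))/41 + 26585/(-8382) = (-10171*(-1/16693) + 11*(-1/16643))*(1/41) + 26585*(-1/8382) = (10171/16693 - 1/1513)*(1/41) - 26585/8382 = (15372030/25256509)*(1/41) - 26585/8382 = 15372030/1035516869 - 26585/8382 = -27400367606905/8679702395958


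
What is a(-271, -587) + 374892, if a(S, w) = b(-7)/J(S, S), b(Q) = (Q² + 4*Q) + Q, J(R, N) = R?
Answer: 101595718/271 ≈ 3.7489e+5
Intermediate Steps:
b(Q) = Q² + 5*Q
a(S, w) = 14/S (a(S, w) = (-7*(5 - 7))/S = (-7*(-2))/S = 14/S)
a(-271, -587) + 374892 = 14/(-271) + 374892 = 14*(-1/271) + 374892 = -14/271 + 374892 = 101595718/271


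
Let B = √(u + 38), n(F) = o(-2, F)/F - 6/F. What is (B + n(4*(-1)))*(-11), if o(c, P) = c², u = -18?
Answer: -11/2 - 22*√5 ≈ -54.693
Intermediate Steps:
n(F) = -2/F (n(F) = (-2)²/F - 6/F = 4/F - 6/F = -2/F)
B = 2*√5 (B = √(-18 + 38) = √20 = 2*√5 ≈ 4.4721)
(B + n(4*(-1)))*(-11) = (2*√5 - 2/(4*(-1)))*(-11) = (2*√5 - 2/(-4))*(-11) = (2*√5 - 2*(-¼))*(-11) = (2*√5 + ½)*(-11) = (½ + 2*√5)*(-11) = -11/2 - 22*√5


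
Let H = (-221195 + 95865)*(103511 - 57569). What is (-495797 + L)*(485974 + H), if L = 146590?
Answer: 2010533072165402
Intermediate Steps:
H = -5757910860 (H = -125330*45942 = -5757910860)
(-495797 + L)*(485974 + H) = (-495797 + 146590)*(485974 - 5757910860) = -349207*(-5757424886) = 2010533072165402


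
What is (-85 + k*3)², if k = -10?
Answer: 13225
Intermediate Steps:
(-85 + k*3)² = (-85 - 10*3)² = (-85 - 30)² = (-115)² = 13225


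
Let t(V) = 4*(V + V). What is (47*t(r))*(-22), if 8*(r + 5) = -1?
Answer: 42394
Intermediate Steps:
r = -41/8 (r = -5 + (⅛)*(-1) = -5 - ⅛ = -41/8 ≈ -5.1250)
t(V) = 8*V (t(V) = 4*(2*V) = 8*V)
(47*t(r))*(-22) = (47*(8*(-41/8)))*(-22) = (47*(-41))*(-22) = -1927*(-22) = 42394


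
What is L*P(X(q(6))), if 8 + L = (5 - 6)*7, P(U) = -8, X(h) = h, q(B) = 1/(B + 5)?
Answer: 120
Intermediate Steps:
q(B) = 1/(5 + B)
L = -15 (L = -8 + (5 - 6)*7 = -8 - 1*7 = -8 - 7 = -15)
L*P(X(q(6))) = -15*(-8) = 120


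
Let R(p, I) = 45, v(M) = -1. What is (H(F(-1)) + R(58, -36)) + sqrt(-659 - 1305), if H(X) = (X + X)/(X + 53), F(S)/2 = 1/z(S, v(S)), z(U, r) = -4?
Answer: 4723/105 + 2*I*sqrt(491) ≈ 44.981 + 44.317*I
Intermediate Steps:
F(S) = -1/2 (F(S) = 2/(-4) = 2*(-1/4) = -1/2)
H(X) = 2*X/(53 + X) (H(X) = (2*X)/(53 + X) = 2*X/(53 + X))
(H(F(-1)) + R(58, -36)) + sqrt(-659 - 1305) = (2*(-1/2)/(53 - 1/2) + 45) + sqrt(-659 - 1305) = (2*(-1/2)/(105/2) + 45) + sqrt(-1964) = (2*(-1/2)*(2/105) + 45) + 2*I*sqrt(491) = (-2/105 + 45) + 2*I*sqrt(491) = 4723/105 + 2*I*sqrt(491)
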